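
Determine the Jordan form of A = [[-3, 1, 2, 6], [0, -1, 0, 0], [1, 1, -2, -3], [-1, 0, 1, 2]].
J = [[-1, 1, 0, 0], [0, -1, 0, 0], [0, 0, -1, 1], [0, 0, 0, -1]]

The characteristic polynomial is det(xI - A) = (x + 1)^4, so the eigenvalues are -1 (algebraic multiplicity 4).

For λ = -1: rank(A + I) = 2, rank((A + I)^2) = 0. The eigenspace has dimension 4 - 2 = 2, so there are 2 Jordan blocks; the rank sequence gives block sizes [2, 2].

Assembling the blocks gives the Jordan form J above.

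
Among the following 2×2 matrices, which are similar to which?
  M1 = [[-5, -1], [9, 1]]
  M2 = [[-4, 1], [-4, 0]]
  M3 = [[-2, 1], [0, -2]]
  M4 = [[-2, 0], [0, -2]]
Characteristic polynomials: χ_{M1} = (x + 2)^2, χ_{M2} = (x + 2)^2, χ_{M3} = (x + 2)^2, χ_{M4} = (x + 2)^2.

{M1, M2, M3}: invariant factors (x + 2)^2.

{M4}: invariant factors x + 2, x + 2.

Matrices are similar if and only if their invariant-factor lists agree; the partition into similarity classes is {M1, M2, M3}, {M4}.

2 classes: {M1, M2, M3}, {M4}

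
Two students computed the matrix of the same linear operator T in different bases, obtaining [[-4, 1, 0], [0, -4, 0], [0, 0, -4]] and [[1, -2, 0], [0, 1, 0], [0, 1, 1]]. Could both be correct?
No.

trace(A) = -12 but trace(B) = 3. The trace is a similarity invariant, so A and B are not similar.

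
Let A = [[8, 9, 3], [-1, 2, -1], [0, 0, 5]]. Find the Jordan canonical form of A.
The characteristic polynomial is det(xI - A) = (x - 5)^3, so the eigenvalues are 5 (algebraic multiplicity 3).

For λ = 5: rank(A - 5I) = 1, rank((A - 5I)^2) = 0. The eigenspace has dimension 3 - 1 = 2, so there are 2 Jordan blocks; the rank sequence gives block sizes [2, 1].

Assembling the blocks gives the Jordan form J above.

J = [[5, 1, 0], [0, 5, 0], [0, 0, 5]]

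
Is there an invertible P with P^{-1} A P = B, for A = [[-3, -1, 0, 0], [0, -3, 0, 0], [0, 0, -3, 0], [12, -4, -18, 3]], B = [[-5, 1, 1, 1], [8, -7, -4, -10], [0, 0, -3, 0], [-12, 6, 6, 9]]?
Yes.

Two matrices over a field are similar if and only if they have the same invariant factors.

Both A and B have characteristic polynomial (x - 3)(x + 3)^3 and minimal polynomial (x - 3)(x + 3)^2. Computing further, both have invariant factors x + 3, (x - 3)(x + 3)^2. Hence A and B are similar.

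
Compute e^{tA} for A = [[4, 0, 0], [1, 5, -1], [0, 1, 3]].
e^{tA} = [[e^{4*t}, 0, 0], [t*(t + 2)*e^{4*t}/2, (t + 1)*e^{4*t}, -t*e^{4*t}], [t^2*e^{4*t}/2, t*e^{4*t}, (1 - t)*e^{4*t}]]

A has Jordan form J = [[4, 1, 0], [0, 4, 1], [0, 0, 4]] with A = PJP^{-1}, so e^{tA} = P e^{tJ} P^{-1}.

For a Jordan block J_k(λ), e^{tJ_k(λ)} = e^{λt} · (I + tN + t^2 N^2/2! + ... + t^{k-1} N^{k-1}/(k-1)!) where N is the nilpotent superdiagonal part.

Assembling the blocks and conjugating back gives the entries of e^{tA} as shown above.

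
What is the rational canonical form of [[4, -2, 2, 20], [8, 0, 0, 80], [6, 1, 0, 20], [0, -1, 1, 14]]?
R = [[4, 0, 0, 0], [0, 0, 0, 96], [0, 1, 0, -64], [0, 0, 1, 14]]

The invariant factors of A (the non-unit diagonal entries of the Smith normal form of xI - A over ℚ[x]) are x - 4, (x - 6)(x - 4)^2, each dividing the next. The characteristic polynomial is their product, (x - 6)(x - 4)^3.

The rational canonical form is the block-diagonal matrix of companion matrices C(f_i):
R = [[4, 0, 0, 0], [0, 0, 0, 96], [0, 1, 0, -64], [0, 0, 1, 14]].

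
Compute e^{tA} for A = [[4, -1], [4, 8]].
A has Jordan form J = [[6, 1], [0, 6]] with A = PJP^{-1}, so e^{tA} = P e^{tJ} P^{-1}.

For a Jordan block J_k(λ), e^{tJ_k(λ)} = e^{λt} · (I + tN + t^2 N^2/2! + ... + t^{k-1} N^{k-1}/(k-1)!) where N is the nilpotent superdiagonal part.

Assembling the blocks and conjugating back gives the entries of e^{tA} as shown above.

e^{tA} = [[(1 - 2*t)*e^{6*t}, -t*e^{6*t}], [4*t*e^{6*t}, (2*t + 1)*e^{6*t}]]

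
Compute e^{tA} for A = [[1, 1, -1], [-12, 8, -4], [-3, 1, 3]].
e^{tA} = [[(1 - 3*t)*e^{4*t}, t*e^{4*t}, -t*e^{4*t}], [-12*t*e^{4*t}, (4*t + 1)*e^{4*t}, -4*t*e^{4*t}], [-3*t*e^{4*t}, t*e^{4*t}, (1 - t)*e^{4*t}]]

A has Jordan form J = [[4, 1, 0], [0, 4, 0], [0, 0, 4]] with A = PJP^{-1}, so e^{tA} = P e^{tJ} P^{-1}.

For a Jordan block J_k(λ), e^{tJ_k(λ)} = e^{λt} · (I + tN + t^2 N^2/2! + ... + t^{k-1} N^{k-1}/(k-1)!) where N is the nilpotent superdiagonal part.

Assembling the blocks and conjugating back gives the entries of e^{tA} as shown above.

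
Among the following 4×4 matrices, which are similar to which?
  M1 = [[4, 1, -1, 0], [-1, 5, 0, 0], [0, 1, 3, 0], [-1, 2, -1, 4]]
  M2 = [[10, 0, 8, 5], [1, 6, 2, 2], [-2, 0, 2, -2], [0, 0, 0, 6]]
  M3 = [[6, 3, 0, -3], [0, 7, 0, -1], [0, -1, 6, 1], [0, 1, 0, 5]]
3 classes: {M1}, {M2}, {M3}

Characteristic polynomials: χ_{M1} = (x - 4)^4, χ_{M2} = (x - 6)^4, χ_{M3} = (x - 6)^4.

{M1}: invariant factors x - 4, (x - 4)^3.

{M2}: invariant factors x - 6, (x - 6)^3.

{M3}: invariant factors x - 6, x - 6, (x - 6)^2.

Matrices are similar if and only if their invariant-factor lists agree; the partition into similarity classes is {M1}, {M2}, {M3}.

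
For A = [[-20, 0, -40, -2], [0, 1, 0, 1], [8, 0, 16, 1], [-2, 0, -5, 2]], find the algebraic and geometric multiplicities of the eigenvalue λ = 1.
algebraic multiplicity 3, geometric multiplicity 1

The characteristic polynomial is (x - 1)^3(x + 4), so the factor x - 1 appears with exponent 3: the algebraic multiplicity is 3.

rank(A - I) = 3, so the eigenspace has dimension 4 - 3 = 1: the geometric multiplicity is 1.

Since 1 < 3, A is not diagonalizable.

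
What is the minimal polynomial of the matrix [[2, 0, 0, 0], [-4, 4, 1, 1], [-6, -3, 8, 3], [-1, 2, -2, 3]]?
m_A(x) = (x - 5)^2(x - 2)

The characteristic polynomial factors as (x - 5)^3(x - 2). The minimal polynomial is ∏(x - λ)^{k_λ} where k_λ is the size of the largest Jordan block at λ.

For λ = 2: rank(A - 2I) = 3, and the largest Jordan block has size 1 (the smallest k with rank((A - 2I)^k) = rank((A - 2I)^(k+1))).
For λ = 5: rank(A - 5I) = 2, and the largest Jordan block has size 2 (the smallest k with rank((A - 5I)^k) = rank((A - 5I)^(k+1))).

So m_A(x) = (x - 5)^2(x - 2).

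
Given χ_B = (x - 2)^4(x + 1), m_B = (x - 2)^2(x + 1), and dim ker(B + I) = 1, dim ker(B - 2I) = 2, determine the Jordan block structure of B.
λ = -1: algebraic multiplicity 1 (exponent in χ_B), largest block size 1 (exponent in m_B), 1 block (geometric multiplicity). This forces block sizes [1].
λ = 2: algebraic multiplicity 4 (exponent in χ_B), largest block size 2 (exponent in m_B), 2 blocks (geometric multiplicity). These force block sizes [2, 2].

Jordan blocks: (-1, 1), (2, 2), (2, 2)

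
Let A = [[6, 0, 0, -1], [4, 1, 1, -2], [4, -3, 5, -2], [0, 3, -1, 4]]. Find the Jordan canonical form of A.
The characteristic polynomial is det(xI - A) = (x - 4)^4, so the eigenvalues are 4 (algebraic multiplicity 4).

For λ = 4: rank(A - 4I) = 2, rank((A - 4I)^2) = 1, rank((A - 4I)^3) = 0. The eigenspace has dimension 4 - 2 = 2, so there are 2 Jordan blocks; the rank sequence gives block sizes [3, 1].

Assembling the blocks gives the Jordan form J above.

J = [[4, 1, 0, 0], [0, 4, 1, 0], [0, 0, 4, 0], [0, 0, 0, 4]]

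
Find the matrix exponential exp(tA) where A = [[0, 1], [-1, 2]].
A has Jordan form J = [[1, 1], [0, 1]] with A = PJP^{-1}, so e^{tA} = P e^{tJ} P^{-1}.

For a Jordan block J_k(λ), e^{tJ_k(λ)} = e^{λt} · (I + tN + t^2 N^2/2! + ... + t^{k-1} N^{k-1}/(k-1)!) where N is the nilpotent superdiagonal part.

Assembling the blocks and conjugating back gives the entries of e^{tA} as shown above.

e^{tA} = [[(1 - t)*e^{t}, t*e^{t}], [-t*e^{t}, (t + 1)*e^{t}]]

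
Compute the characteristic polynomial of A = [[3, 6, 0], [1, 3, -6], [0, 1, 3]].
χ_A(x) = (x - 3)^3

xI - A = [[x - 3, -6, 0], [-1, x - 3, 6], [0, -1, x - 3]].

Expanding det(xI - A) along the first row:
det(xI - A) = + (x - 3)·det([[x - 3, 6], [-1, x - 3]]) - (-6)·det([[-1, 6], [0, x - 3]]) + (0)·det([[-1, x - 3], [0, -1]]).

Evaluating gives χ_A(x) = x^3 - 9x^2 + 27x - 27 = (x - 3)^3.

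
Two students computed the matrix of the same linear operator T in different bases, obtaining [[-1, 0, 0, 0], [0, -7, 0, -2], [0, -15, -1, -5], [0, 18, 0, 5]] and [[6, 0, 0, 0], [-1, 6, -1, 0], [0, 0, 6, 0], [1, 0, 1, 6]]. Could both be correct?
No.

trace(A) = -4 but trace(B) = 24. The trace is a similarity invariant, so A and B are not similar.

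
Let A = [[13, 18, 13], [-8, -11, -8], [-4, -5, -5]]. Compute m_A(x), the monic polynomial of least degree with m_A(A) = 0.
m_A(x) = (x + 1)^3

The characteristic polynomial factors as (x + 1)^3. The minimal polynomial is ∏(x - λ)^{k_λ} where k_λ is the size of the largest Jordan block at λ.

For λ = -1: rank(A + I) = 2, and the largest Jordan block has size 3 (the smallest k with rank((A + I)^k) = rank((A + I)^(k+1))).

So m_A(x) = (x + 1)^3.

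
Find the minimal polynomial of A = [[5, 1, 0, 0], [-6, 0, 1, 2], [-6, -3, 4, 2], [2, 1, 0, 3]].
m_A(x) = (x - 3)^3

The characteristic polynomial factors as (x - 3)^4. The minimal polynomial is ∏(x - λ)^{k_λ} where k_λ is the size of the largest Jordan block at λ.

For λ = 3: rank(A - 3I) = 2, and the largest Jordan block has size 3 (the smallest k with rank((A - 3I)^k) = rank((A - 3I)^(k+1))).

So m_A(x) = (x - 3)^3.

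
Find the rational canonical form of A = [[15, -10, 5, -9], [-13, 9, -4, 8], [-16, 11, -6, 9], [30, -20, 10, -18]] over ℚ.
R = [[0, 0, 0, 0], [1, 0, 0, 5], [0, 1, 0, -1], [0, 0, 1, 0]]

The invariant factors of A (the non-unit diagonal entries of the Smith normal form of xI - A over ℚ[x]) are x(x^3 + x - 5), each dividing the next. The characteristic polynomial is their product, x(x^3 + x - 5).

The rational canonical form is the block-diagonal matrix of companion matrices C(f_i):
R = [[0, 0, 0, 0], [1, 0, 0, 5], [0, 1, 0, -1], [0, 0, 1, 0]].

Note the characteristic polynomial does not split into linear factors over ℚ, so A has no Jordan form over ℚ; the rational canonical form exists over any field.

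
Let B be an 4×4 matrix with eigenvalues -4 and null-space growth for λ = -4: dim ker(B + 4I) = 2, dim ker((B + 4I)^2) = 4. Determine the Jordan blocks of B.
Jordan blocks: (-4, 2), (-4, 2)

λ = -4: successive nullity increments [2, 2] count blocks of size ≥ k; block sizes are [2, 2].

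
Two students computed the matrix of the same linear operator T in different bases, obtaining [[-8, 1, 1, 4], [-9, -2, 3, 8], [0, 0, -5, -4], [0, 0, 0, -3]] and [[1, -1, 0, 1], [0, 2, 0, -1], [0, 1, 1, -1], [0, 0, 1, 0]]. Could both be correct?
trace(A) = -18 but trace(B) = 4. The trace is a similarity invariant, so A and B are not similar.

No.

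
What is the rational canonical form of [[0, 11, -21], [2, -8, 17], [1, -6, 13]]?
R = [[0, 0, -15], [1, 0, 3], [0, 1, 5]]

The invariant factors of A (the non-unit diagonal entries of the Smith normal form of xI - A over ℚ[x]) are (x - 5)(x^2 - 3), each dividing the next. The characteristic polynomial is their product, (x - 5)(x^2 - 3).

The rational canonical form is the block-diagonal matrix of companion matrices C(f_i):
R = [[0, 0, -15], [1, 0, 3], [0, 1, 5]].

Note the characteristic polynomial does not split into linear factors over ℚ, so A has no Jordan form over ℚ; the rational canonical form exists over any field.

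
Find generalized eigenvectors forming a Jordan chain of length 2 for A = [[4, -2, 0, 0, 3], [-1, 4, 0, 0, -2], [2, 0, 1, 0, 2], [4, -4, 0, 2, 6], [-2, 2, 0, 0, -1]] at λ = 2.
v_1 = [[1, 0, 2, 0, 0]]^T, v_2 = [[2, -1, 0, 4, -2]]^T

We seek v_1 ∈ ker((A - 2I)^2) \ ker(A - 2I), then set v_{i+1} = (A - 2I) v_i.

One such chain is v_1 = [[1, 0, 2, 0, 0]]^T, v_2 = [[2, -1, 0, 4, -2]]^T. Check: (A - 2I) v_2 = [[0, 0, 0, 0, 0]]^T = 0.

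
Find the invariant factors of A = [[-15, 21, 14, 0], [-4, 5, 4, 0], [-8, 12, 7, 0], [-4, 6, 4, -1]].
The Jordan structure of A has elementary divisors (x + 1)^2, (x + 1), (x + 1). Arranging the block sizes at each eigenvalue in decreasing order and taking row products gives the invariant factors.

Invariant factors (smallest first, each dividing the next): x + 1, x + 1, (x + 1)^2.

Check: the last factor (x + 1)^2 is the minimal polynomial, and the product (x + 1)^4 is the characteristic polynomial.

x + 1, x + 1, (x + 1)^2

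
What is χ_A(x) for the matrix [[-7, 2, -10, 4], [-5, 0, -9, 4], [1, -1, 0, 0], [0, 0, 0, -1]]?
xI - A = [[x + 7, -2, 10, -4], [5, x, 9, -4], [-1, 1, x, 0], [0, 0, 0, x + 1]].

Expanding det(xI - A) along the first row:
det(xI - A) = + (x + 7)·det([[x, 9, -4], [1, x, 0], [0, 0, x + 1]]) - (-2)·det([[5, 9, -4], [-1, x, 0], [0, 0, x + 1]]) + (10)·det([[5, x, -4], [-1, 1, 0], [0, 0, x + 1]]) - (-4)·det([[5, x, 9], [-1, 1, x], [0, 0, 0]]).

Evaluating gives χ_A(x) = x^4 + 8x^3 + 18x^2 + 16x + 5 = (x + 1)^3(x + 5).

χ_A(x) = (x + 1)^3(x + 5)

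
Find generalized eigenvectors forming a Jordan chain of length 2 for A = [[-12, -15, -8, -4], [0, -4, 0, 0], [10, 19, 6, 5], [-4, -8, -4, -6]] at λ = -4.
We seek v_1 ∈ ker((A + 4I)^2) \ ker(A + 4I), then set v_{i+1} = (A + 4I) v_i.

One such chain is v_1 = [[0, 1, -1, -2]]^T, v_2 = [[1, 0, -1, 0]]^T. Check: (A + 4I) v_2 = [[0, 0, 0, 0]]^T = 0.

v_1 = [[0, 1, -1, -2]]^T, v_2 = [[1, 0, -1, 0]]^T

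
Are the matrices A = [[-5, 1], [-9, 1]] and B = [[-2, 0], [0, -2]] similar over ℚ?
Both have characteristic polynomial (x + 2)^2, but the minimal polynomial of A is (x + 2)^2 while the minimal polynomial of B is x + 2. The minimal polynomial is a similarity invariant, so A and B are not similar.

No.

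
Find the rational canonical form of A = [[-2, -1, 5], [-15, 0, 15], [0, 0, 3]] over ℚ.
The invariant factors of A (the non-unit diagonal entries of the Smith normal form of xI - A over ℚ[x]) are x - 3, (x - 3)(x + 5), each dividing the next. The characteristic polynomial is their product, (x - 3)^2(x + 5).

The rational canonical form is the block-diagonal matrix of companion matrices C(f_i):
R = [[3, 0, 0], [0, 0, 15], [0, 1, -2]].

R = [[3, 0, 0], [0, 0, 15], [0, 1, -2]]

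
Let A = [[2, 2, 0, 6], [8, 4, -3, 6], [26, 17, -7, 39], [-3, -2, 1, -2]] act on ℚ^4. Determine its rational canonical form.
R = [[0, 0, 0, -8], [1, 0, 0, 12], [0, 1, 0, 6], [0, 0, 1, -3]]

The invariant factors of A (the non-unit diagonal entries of the Smith normal form of xI - A over ℚ[x]) are (x - 2)(x + 2)(x^2 + 3x - 2), each dividing the next. The characteristic polynomial is their product, (x - 2)(x + 2)(x^2 + 3x - 2).

The rational canonical form is the block-diagonal matrix of companion matrices C(f_i):
R = [[0, 0, 0, -8], [1, 0, 0, 12], [0, 1, 0, 6], [0, 0, 1, -3]].

Note the characteristic polynomial does not split into linear factors over ℚ, so A has no Jordan form over ℚ; the rational canonical form exists over any field.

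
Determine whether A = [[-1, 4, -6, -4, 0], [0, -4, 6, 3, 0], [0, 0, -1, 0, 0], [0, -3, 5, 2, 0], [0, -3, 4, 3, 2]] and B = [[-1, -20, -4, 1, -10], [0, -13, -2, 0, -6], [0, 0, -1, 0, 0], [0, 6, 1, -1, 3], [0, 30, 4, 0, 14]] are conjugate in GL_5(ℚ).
Two matrices over a field are similar if and only if they have the same invariant factors.

Both A and B have characteristic polynomial (x - 2)(x + 1)^4 and minimal polynomial (x - 2)(x + 1)^3. Computing further, both have invariant factors x + 1, (x - 2)(x + 1)^3. Hence A and B are similar.

Yes.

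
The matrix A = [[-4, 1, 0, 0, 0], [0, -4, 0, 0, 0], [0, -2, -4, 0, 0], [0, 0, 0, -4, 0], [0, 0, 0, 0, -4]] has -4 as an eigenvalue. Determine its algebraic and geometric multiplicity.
The characteristic polynomial is (x + 4)^5, so the factor x + 4 appears with exponent 5: the algebraic multiplicity is 5.

rank(A + 4I) = 1, so the eigenspace has dimension 5 - 1 = 4: the geometric multiplicity is 4.

Since 4 < 5, A is not diagonalizable.

algebraic multiplicity 5, geometric multiplicity 4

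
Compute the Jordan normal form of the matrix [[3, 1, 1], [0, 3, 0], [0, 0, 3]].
J = [[3, 1, 0], [0, 3, 0], [0, 0, 3]]

The characteristic polynomial is det(xI - A) = (x - 3)^3, so the eigenvalues are 3 (algebraic multiplicity 3).

For λ = 3: rank(A - 3I) = 1, rank((A - 3I)^2) = 0. The eigenspace has dimension 3 - 1 = 2, so there are 2 Jordan blocks; the rank sequence gives block sizes [2, 1].

Assembling the blocks gives the Jordan form J above.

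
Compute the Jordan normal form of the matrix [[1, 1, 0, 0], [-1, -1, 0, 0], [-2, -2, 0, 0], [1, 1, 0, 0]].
J = [[0, 1, 0, 0], [0, 0, 0, 0], [0, 0, 0, 0], [0, 0, 0, 0]]

The characteristic polynomial is det(xI - A) = x^4, so the eigenvalues are 0 (algebraic multiplicity 4).

For λ = 0: rank(A) = 1, rank(A^2) = 0. The eigenspace has dimension 4 - 1 = 3, so there are 3 Jordan blocks; the rank sequence gives block sizes [2, 1, 1].

Assembling the blocks gives the Jordan form J above.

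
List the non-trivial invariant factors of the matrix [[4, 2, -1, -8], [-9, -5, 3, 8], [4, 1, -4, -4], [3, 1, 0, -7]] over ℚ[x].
The Jordan structure of A has elementary divisors (x + 3)^3, (x + 3). Arranging the block sizes at each eigenvalue in decreasing order and taking row products gives the invariant factors.

Invariant factors (smallest first, each dividing the next): x + 3, (x + 3)^3.

Check: the last factor (x + 3)^3 is the minimal polynomial, and the product (x + 3)^4 is the characteristic polynomial.

x + 3, (x + 3)^3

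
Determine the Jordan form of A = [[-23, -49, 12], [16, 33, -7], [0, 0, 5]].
The characteristic polynomial is det(xI - A) = (x - 5)^3, so the eigenvalues are 5 (algebraic multiplicity 3).

For λ = 5: rank(A - 5I) = 2, rank((A - 5I)^2) = 1, rank((A - 5I)^3) = 0. The eigenspace has dimension 3 - 2 = 1, so there is 1 Jordan block; the rank sequence gives block sizes [3].

Assembling the blocks gives the Jordan form J above.

J = [[5, 1, 0], [0, 5, 1], [0, 0, 5]]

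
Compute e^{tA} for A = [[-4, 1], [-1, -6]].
e^{tA} = [[(t + 1)*e^{-5*t}, t*e^{-5*t}], [-t*e^{-5*t}, (1 - t)*e^{-5*t}]]

A has Jordan form J = [[-5, 1], [0, -5]] with A = PJP^{-1}, so e^{tA} = P e^{tJ} P^{-1}.

For a Jordan block J_k(λ), e^{tJ_k(λ)} = e^{λt} · (I + tN + t^2 N^2/2! + ... + t^{k-1} N^{k-1}/(k-1)!) where N is the nilpotent superdiagonal part.

Assembling the blocks and conjugating back gives the entries of e^{tA} as shown above.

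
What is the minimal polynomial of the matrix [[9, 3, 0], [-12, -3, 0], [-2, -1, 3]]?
The characteristic polynomial factors as (x - 3)^3. The minimal polynomial is ∏(x - λ)^{k_λ} where k_λ is the size of the largest Jordan block at λ.

For λ = 3: rank(A - 3I) = 1, and the largest Jordan block has size 2 (the smallest k with rank((A - 3I)^k) = rank((A - 3I)^(k+1))).

So m_A(x) = (x - 3)^2.

m_A(x) = (x - 3)^2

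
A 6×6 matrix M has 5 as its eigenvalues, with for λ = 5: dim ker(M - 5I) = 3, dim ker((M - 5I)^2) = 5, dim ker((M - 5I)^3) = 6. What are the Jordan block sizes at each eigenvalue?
λ = 5: successive nullity increments [3, 2, 1] count blocks of size ≥ k; block sizes are [3, 2, 1].

Jordan blocks: (5, 3), (5, 2), (5, 1)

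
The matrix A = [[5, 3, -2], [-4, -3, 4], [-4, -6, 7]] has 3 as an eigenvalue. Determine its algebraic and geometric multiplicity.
The characteristic polynomial is (x - 3)^3, so the factor x - 3 appears with exponent 3: the algebraic multiplicity is 3.

rank(A - 3I) = 1, so the eigenspace has dimension 3 - 1 = 2: the geometric multiplicity is 2.

Since 2 < 3, A is not diagonalizable.

algebraic multiplicity 3, geometric multiplicity 2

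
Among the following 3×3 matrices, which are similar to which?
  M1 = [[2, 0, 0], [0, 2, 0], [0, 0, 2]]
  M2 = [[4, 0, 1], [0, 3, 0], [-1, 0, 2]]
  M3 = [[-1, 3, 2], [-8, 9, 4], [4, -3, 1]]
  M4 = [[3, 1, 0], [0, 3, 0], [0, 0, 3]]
Characteristic polynomials: χ_{M1} = (x - 2)^3, χ_{M2} = (x - 3)^3, χ_{M3} = (x - 3)^3, χ_{M4} = (x - 3)^3.

{M1}: invariant factors x - 2, x - 2, x - 2.

{M2, M3, M4}: invariant factors x - 3, (x - 3)^2.

Matrices are similar if and only if their invariant-factor lists agree; the partition into similarity classes is {M1}, {M2, M3, M4}.

2 classes: {M1}, {M2, M3, M4}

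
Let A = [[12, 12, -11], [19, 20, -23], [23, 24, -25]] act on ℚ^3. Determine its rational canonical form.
The invariant factors of A (the non-unit diagonal entries of the Smith normal form of xI - A over ℚ[x]) are (x - 4)(x^2 - 3x + 5), each dividing the next. The characteristic polynomial is their product, (x - 4)(x^2 - 3x + 5).

The rational canonical form is the block-diagonal matrix of companion matrices C(f_i):
R = [[0, 0, 20], [1, 0, -17], [0, 1, 7]].

Note the characteristic polynomial does not split into linear factors over ℚ, so A has no Jordan form over ℚ; the rational canonical form exists over any field.

R = [[0, 0, 20], [1, 0, -17], [0, 1, 7]]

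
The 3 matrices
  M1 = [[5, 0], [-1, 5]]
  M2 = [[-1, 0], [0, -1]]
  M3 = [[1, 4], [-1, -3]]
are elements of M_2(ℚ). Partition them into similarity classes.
Characteristic polynomials: χ_{M1} = (x - 5)^2, χ_{M2} = (x + 1)^2, χ_{M3} = (x + 1)^2.

{M1}: invariant factors (x - 5)^2.

{M2}: invariant factors x + 1, x + 1.

{M3}: invariant factors (x + 1)^2.

Matrices are similar if and only if their invariant-factor lists agree; the partition into similarity classes is {M1}, {M2}, {M3}.

3 classes: {M1}, {M2}, {M3}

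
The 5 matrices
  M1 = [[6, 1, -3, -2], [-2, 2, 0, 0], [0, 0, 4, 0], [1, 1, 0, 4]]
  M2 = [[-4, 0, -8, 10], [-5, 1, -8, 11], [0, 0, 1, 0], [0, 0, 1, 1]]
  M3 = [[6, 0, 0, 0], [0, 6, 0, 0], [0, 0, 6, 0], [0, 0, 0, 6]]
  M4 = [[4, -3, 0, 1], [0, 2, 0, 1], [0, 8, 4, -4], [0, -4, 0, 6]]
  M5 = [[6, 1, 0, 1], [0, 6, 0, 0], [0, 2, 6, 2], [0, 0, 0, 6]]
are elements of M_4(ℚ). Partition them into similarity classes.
4 classes: {M1, M4}, {M2}, {M3}, {M5}

Characteristic polynomials: χ_{M1} = (x - 4)^4, χ_{M2} = (x - 1)^3(x + 4), χ_{M3} = (x - 6)^4, χ_{M4} = (x - 4)^4, χ_{M5} = (x - 6)^4.

{M1, M4}: invariant factors x - 4, (x - 4)^3.

{M2}: invariant factors (x - 1)^3(x + 4).

{M3}: invariant factors x - 6, x - 6, x - 6, x - 6.

{M5}: invariant factors x - 6, x - 6, (x - 6)^2.

Matrices are similar if and only if their invariant-factor lists agree; the partition into similarity classes is {M1, M4}, {M2}, {M3}, {M5}.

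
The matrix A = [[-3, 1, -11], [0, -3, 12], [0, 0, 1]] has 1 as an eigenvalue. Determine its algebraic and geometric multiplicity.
The characteristic polynomial is (x - 1)(x + 3)^2, so the factor x - 1 appears with exponent 1: the algebraic multiplicity is 1.

rank(A - I) = 2, so the eigenspace has dimension 3 - 2 = 1: the geometric multiplicity is 1.

algebraic multiplicity 1, geometric multiplicity 1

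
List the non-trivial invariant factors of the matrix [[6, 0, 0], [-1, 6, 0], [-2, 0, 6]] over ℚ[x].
x - 6, (x - 6)^2

The Jordan structure of A has elementary divisors (x - 6)^2, (x - 6). Arranging the block sizes at each eigenvalue in decreasing order and taking row products gives the invariant factors.

Invariant factors (smallest first, each dividing the next): x - 6, (x - 6)^2.

Check: the last factor (x - 6)^2 is the minimal polynomial, and the product (x - 6)^3 is the characteristic polynomial.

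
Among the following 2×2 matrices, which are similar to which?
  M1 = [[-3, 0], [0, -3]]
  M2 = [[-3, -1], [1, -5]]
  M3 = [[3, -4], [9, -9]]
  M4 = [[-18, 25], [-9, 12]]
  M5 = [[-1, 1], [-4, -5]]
Characteristic polynomials: χ_{M1} = (x + 3)^2, χ_{M2} = (x + 4)^2, χ_{M3} = (x + 3)^2, χ_{M4} = (x + 3)^2, χ_{M5} = (x + 3)^2.

{M1}: invariant factors x + 3, x + 3.

{M2}: invariant factors (x + 4)^2.

{M3, M4, M5}: invariant factors (x + 3)^2.

Matrices are similar if and only if their invariant-factor lists agree; the partition into similarity classes is {M1}, {M2}, {M3, M4, M5}.

3 classes: {M1}, {M2}, {M3, M4, M5}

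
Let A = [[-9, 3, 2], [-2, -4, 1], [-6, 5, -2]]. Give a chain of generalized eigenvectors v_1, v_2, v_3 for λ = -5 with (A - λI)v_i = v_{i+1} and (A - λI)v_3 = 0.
v_1 = [[2, 0, 5]]^T, v_2 = [[2, 1, 3]]^T, v_3 = [[1, 0, 2]]^T

We seek v_1 ∈ ker((A + 5I)^3) \ ker((A + 5I)^2), then set v_{i+1} = (A + 5I) v_i.

One such chain is v_1 = [[2, 0, 5]]^T, v_2 = [[2, 1, 3]]^T, v_3 = [[1, 0, 2]]^T. Check: (A + 5I) v_3 = [[0, 0, 0]]^T = 0.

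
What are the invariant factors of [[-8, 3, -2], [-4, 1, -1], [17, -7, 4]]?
(x + 1)^3

The Jordan structure of A has elementary divisors (x + 1)^3. Arranging the block sizes at each eigenvalue in decreasing order and taking row products gives the invariant factors.

Invariant factors (smallest first, each dividing the next): (x + 1)^3.

Check: the last factor (x + 1)^3 is the minimal polynomial, and the product (x + 1)^3 is the characteristic polynomial.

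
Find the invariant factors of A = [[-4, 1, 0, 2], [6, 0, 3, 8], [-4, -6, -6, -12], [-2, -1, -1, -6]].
x + 4, (x + 4)^3

The Jordan structure of A has elementary divisors (x + 4)^3, (x + 4). Arranging the block sizes at each eigenvalue in decreasing order and taking row products gives the invariant factors.

Invariant factors (smallest first, each dividing the next): x + 4, (x + 4)^3.

Check: the last factor (x + 4)^3 is the minimal polynomial, and the product (x + 4)^4 is the characteristic polynomial.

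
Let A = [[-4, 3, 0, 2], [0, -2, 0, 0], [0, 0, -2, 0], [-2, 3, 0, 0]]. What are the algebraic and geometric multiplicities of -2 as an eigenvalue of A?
algebraic multiplicity 4, geometric multiplicity 3

The characteristic polynomial is (x + 2)^4, so the factor x + 2 appears with exponent 4: the algebraic multiplicity is 4.

rank(A + 2I) = 1, so the eigenspace has dimension 4 - 1 = 3: the geometric multiplicity is 3.

Since 3 < 4, A is not diagonalizable.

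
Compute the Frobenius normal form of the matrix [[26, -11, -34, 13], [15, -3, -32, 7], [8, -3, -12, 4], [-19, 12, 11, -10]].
The invariant factors of A (the non-unit diagonal entries of the Smith normal form of xI - A over ℚ[x]) are (x - 1)(x^3 - 4x + 5), each dividing the next. The characteristic polynomial is their product, (x - 1)(x^3 - 4x + 5).

The rational canonical form is the block-diagonal matrix of companion matrices C(f_i):
R = [[0, 0, 0, 5], [1, 0, 0, -9], [0, 1, 0, 4], [0, 0, 1, 1]].

Note the characteristic polynomial does not split into linear factors over ℚ, so A has no Jordan form over ℚ; the rational canonical form exists over any field.

R = [[0, 0, 0, 5], [1, 0, 0, -9], [0, 1, 0, 4], [0, 0, 1, 1]]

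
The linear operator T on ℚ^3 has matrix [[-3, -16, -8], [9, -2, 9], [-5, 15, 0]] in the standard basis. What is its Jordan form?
The characteristic polynomial is det(xI - A) = (x - 5)(x + 5)^2, so the eigenvalues are -5 (algebraic multiplicity 2), 5 (algebraic multiplicity 1).

For λ = -5: rank(A + 5I) = 2, rank((A + 5I)^2) = 1. The eigenspace has dimension 3 - 2 = 1, so there is 1 Jordan block; the rank sequence gives block sizes [2].

For λ = 5: algebraic multiplicity 1 gives one 1×1 block.

Assembling the blocks gives the Jordan form J above.

J = [[-5, 1, 0], [0, -5, 0], [0, 0, 5]]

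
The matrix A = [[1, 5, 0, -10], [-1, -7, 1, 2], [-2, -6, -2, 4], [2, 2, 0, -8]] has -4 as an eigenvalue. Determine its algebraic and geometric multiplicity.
algebraic multiplicity 4, geometric multiplicity 2

The characteristic polynomial is (x + 4)^4, so the factor x + 4 appears with exponent 4: the algebraic multiplicity is 4.

rank(A + 4I) = 2, so the eigenspace has dimension 4 - 2 = 2: the geometric multiplicity is 2.

Since 2 < 4, A is not diagonalizable.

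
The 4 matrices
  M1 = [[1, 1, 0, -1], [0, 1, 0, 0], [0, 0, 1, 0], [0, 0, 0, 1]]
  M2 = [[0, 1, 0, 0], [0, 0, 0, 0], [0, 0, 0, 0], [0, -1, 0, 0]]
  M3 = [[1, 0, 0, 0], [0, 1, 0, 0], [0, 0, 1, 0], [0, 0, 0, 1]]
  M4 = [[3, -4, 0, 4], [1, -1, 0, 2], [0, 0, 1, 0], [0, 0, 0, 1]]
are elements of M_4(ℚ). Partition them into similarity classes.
3 classes: {M1, M4}, {M2}, {M3}

Characteristic polynomials: χ_{M1} = (x - 1)^4, χ_{M2} = x^4, χ_{M3} = (x - 1)^4, χ_{M4} = (x - 1)^4.

{M1, M4}: invariant factors x - 1, x - 1, (x - 1)^2.

{M2}: invariant factors x, x, x^2.

{M3}: invariant factors x - 1, x - 1, x - 1, x - 1.

Matrices are similar if and only if their invariant-factor lists agree; the partition into similarity classes is {M1, M4}, {M2}, {M3}.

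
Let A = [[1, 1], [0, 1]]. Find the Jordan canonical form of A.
The characteristic polynomial is det(xI - A) = (x - 1)^2, so the eigenvalues are 1 (algebraic multiplicity 2).

For λ = 1: rank(A - I) = 1, rank((A - I)^2) = 0. The eigenspace has dimension 2 - 1 = 1, so there is 1 Jordan block; the rank sequence gives block sizes [2].

Assembling the blocks gives the Jordan form J above.

J = [[1, 1], [0, 1]]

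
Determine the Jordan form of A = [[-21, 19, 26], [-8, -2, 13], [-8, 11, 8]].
J = [[-5, 1, 0], [0, -5, 1], [0, 0, -5]]

The characteristic polynomial is det(xI - A) = (x + 5)^3, so the eigenvalues are -5 (algebraic multiplicity 3).

For λ = -5: rank(A + 5I) = 2, rank((A + 5I)^2) = 1, rank((A + 5I)^3) = 0. The eigenspace has dimension 3 - 2 = 1, so there is 1 Jordan block; the rank sequence gives block sizes [3].

Assembling the blocks gives the Jordan form J above.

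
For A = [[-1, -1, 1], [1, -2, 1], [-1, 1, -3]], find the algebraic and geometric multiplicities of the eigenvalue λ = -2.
algebraic multiplicity 3, geometric multiplicity 1

The characteristic polynomial is (x + 2)^3, so the factor x + 2 appears with exponent 3: the algebraic multiplicity is 3.

rank(A + 2I) = 2, so the eigenspace has dimension 3 - 2 = 1: the geometric multiplicity is 1.

Since 1 < 3, A is not diagonalizable.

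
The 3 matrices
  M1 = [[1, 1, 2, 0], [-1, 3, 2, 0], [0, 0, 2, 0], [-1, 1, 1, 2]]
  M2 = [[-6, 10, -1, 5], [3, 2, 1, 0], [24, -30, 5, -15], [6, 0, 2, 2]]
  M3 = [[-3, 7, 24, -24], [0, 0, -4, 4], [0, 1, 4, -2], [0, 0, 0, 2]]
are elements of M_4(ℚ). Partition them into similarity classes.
2 classes: {M1}, {M2, M3}

Characteristic polynomials: χ_{M1} = (x - 2)^4, χ_{M2} = (x - 2)^3(x + 3), χ_{M3} = (x - 2)^3(x + 3).

{M1}: invariant factors (x - 2)^2, (x - 2)^2.

{M2, M3}: invariant factors x - 2, (x - 2)^2(x + 3).

Matrices are similar if and only if their invariant-factor lists agree; the partition into similarity classes is {M1}, {M2, M3}.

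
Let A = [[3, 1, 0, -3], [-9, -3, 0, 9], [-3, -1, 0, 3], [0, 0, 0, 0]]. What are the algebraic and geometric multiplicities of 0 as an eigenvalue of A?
The characteristic polynomial is x^4, so the factor x appears with exponent 4: the algebraic multiplicity is 4.

rank(A) = 1, so the eigenspace has dimension 4 - 1 = 3: the geometric multiplicity is 3.

Since 3 < 4, A is not diagonalizable.

algebraic multiplicity 4, geometric multiplicity 3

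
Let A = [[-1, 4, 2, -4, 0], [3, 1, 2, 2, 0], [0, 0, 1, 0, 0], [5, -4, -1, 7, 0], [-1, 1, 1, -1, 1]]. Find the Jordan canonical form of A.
The characteristic polynomial is det(xI - A) = (x - 3)^2(x - 1)^3, so the eigenvalues are 1 (algebraic multiplicity 3), 3 (algebraic multiplicity 2).

For λ = 1: rank(A - I) = 4, rank((A - I)^2) = 3, rank((A - I)^3) = 2. The eigenspace has dimension 5 - 4 = 1, so there is 1 Jordan block; the rank sequence gives block sizes [3].

For λ = 3: rank(A - 3I) = 4, rank((A - 3I)^2) = 3. The eigenspace has dimension 5 - 4 = 1, so there is 1 Jordan block; the rank sequence gives block sizes [2].

Assembling the blocks gives the Jordan form J above.

J = [[1, 1, 0, 0, 0], [0, 1, 1, 0, 0], [0, 0, 1, 0, 0], [0, 0, 0, 3, 1], [0, 0, 0, 0, 3]]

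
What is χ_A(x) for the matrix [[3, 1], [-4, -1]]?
xI - A = [[x - 3, -1], [4, x + 1]].

Expanding det(xI - A) along the first row:
det(xI - A) = + (x - 3)·det([[x + 1]]) - (-1)·det([[4]]).

Evaluating gives χ_A(x) = x^2 - 2x + 1 = (x - 1)^2.

χ_A(x) = (x - 1)^2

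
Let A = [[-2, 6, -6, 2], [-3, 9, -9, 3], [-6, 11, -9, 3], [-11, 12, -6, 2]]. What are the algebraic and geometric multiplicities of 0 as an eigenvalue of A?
algebraic multiplicity 4, geometric multiplicity 2

The characteristic polynomial is x^4, so the factor x appears with exponent 4: the algebraic multiplicity is 4.

rank(A) = 2, so the eigenspace has dimension 4 - 2 = 2: the geometric multiplicity is 2.

Since 2 < 4, A is not diagonalizable.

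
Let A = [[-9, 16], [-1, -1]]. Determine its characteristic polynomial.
χ_A(x) = (x + 5)^2

xI - A = [[x + 9, -16], [1, x + 1]].

Expanding det(xI - A) along the first row:
det(xI - A) = + (x + 9)·det([[x + 1]]) - (-16)·det([[1]]).

Evaluating gives χ_A(x) = x^2 + 10x + 25 = (x + 5)^2.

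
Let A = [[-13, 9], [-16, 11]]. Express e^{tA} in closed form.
A has Jordan form J = [[-1, 1], [0, -1]] with A = PJP^{-1}, so e^{tA} = P e^{tJ} P^{-1}.

For a Jordan block J_k(λ), e^{tJ_k(λ)} = e^{λt} · (I + tN + t^2 N^2/2! + ... + t^{k-1} N^{k-1}/(k-1)!) where N is the nilpotent superdiagonal part.

Assembling the blocks and conjugating back gives the entries of e^{tA} as shown above.

e^{tA} = [[(1 - 12*t)*e^{-t}, 9*t*e^{-t}], [-16*t*e^{-t}, (12*t + 1)*e^{-t}]]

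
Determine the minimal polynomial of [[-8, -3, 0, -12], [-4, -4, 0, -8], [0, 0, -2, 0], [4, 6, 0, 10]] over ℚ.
The characteristic polynomial factors as (x - 2)(x + 2)^3. The minimal polynomial is ∏(x - λ)^{k_λ} where k_λ is the size of the largest Jordan block at λ.

For λ = -2: rank(A + 2I) = 2, and the largest Jordan block has size 2 (the smallest k with rank((A + 2I)^k) = rank((A + 2I)^(k+1))).
For λ = 2: rank(A - 2I) = 3, and the largest Jordan block has size 1 (the smallest k with rank((A - 2I)^k) = rank((A - 2I)^(k+1))).

So m_A(x) = (x - 2)(x + 2)^2.

m_A(x) = (x - 2)(x + 2)^2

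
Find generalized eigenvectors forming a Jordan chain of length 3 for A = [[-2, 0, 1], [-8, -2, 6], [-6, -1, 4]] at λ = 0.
We seek v_1 ∈ ker(A^3) \ ker(A^2), then set v_{i+1} = A v_i.

One such chain is v_1 = [[0, 1, 1]]^T, v_2 = [[1, 4, 3]]^T, v_3 = [[1, 2, 2]]^T. Check: A v_3 = [[0, 0, 0]]^T = 0.

v_1 = [[0, 1, 1]]^T, v_2 = [[1, 4, 3]]^T, v_3 = [[1, 2, 2]]^T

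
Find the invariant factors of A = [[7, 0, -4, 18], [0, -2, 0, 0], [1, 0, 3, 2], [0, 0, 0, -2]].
The Jordan structure of A has elementary divisors (x + 2), (x + 2), (x - 5)^2. Arranging the block sizes at each eigenvalue in decreasing order and taking row products gives the invariant factors.

Invariant factors (smallest first, each dividing the next): x + 2, (x - 5)^2(x + 2).

Check: the last factor (x - 5)^2(x + 2) is the minimal polynomial, and the product (x - 5)^2(x + 2)^2 is the characteristic polynomial.

x + 2, (x - 5)^2(x + 2)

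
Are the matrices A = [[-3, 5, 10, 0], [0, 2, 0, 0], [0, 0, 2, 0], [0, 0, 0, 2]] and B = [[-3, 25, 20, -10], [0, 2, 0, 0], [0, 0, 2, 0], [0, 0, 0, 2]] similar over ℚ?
Two matrices over a field are similar if and only if they have the same invariant factors.

Both A and B have characteristic polynomial (x - 2)^3(x + 3) and minimal polynomial (x - 2)(x + 3). Computing further, both have invariant factors x - 2, x - 2, (x - 2)(x + 3). Hence A and B are similar.

Yes.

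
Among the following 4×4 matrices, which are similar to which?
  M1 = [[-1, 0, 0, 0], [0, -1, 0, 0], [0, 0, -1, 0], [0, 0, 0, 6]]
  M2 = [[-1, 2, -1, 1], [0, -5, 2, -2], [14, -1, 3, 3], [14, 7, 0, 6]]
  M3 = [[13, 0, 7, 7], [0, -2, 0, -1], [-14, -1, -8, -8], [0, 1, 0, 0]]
2 classes: {M1}, {M2, M3}

Characteristic polynomials: χ_{M1} = (x - 6)(x + 1)^3, χ_{M2} = (x - 6)(x + 1)^3, χ_{M3} = (x - 6)(x + 1)^3.

{M1}: invariant factors x + 1, x + 1, (x - 6)(x + 1).

{M2, M3}: invariant factors x + 1, (x - 6)(x + 1)^2.

Matrices are similar if and only if their invariant-factor lists agree; the partition into similarity classes is {M1}, {M2, M3}.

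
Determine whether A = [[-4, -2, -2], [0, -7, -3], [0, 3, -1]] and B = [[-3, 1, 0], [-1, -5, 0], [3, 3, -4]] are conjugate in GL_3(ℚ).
Yes.

Two matrices over a field are similar if and only if they have the same invariant factors.

Both A and B have characteristic polynomial (x + 4)^3 and minimal polynomial (x + 4)^2. Computing further, both have invariant factors x + 4, (x + 4)^2. Hence A and B are similar.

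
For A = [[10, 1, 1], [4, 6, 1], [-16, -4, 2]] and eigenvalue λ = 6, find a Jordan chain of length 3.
v_1 = [[1, -1, -3]]^T, v_2 = [[0, 1, 0]]^T, v_3 = [[1, 0, -4]]^T

We seek v_1 ∈ ker((A - 6I)^3) \ ker((A - 6I)^2), then set v_{i+1} = (A - 6I) v_i.

One such chain is v_1 = [[1, -1, -3]]^T, v_2 = [[0, 1, 0]]^T, v_3 = [[1, 0, -4]]^T. Check: (A - 6I) v_3 = [[0, 0, 0]]^T = 0.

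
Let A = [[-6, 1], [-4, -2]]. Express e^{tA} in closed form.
A has Jordan form J = [[-4, 1], [0, -4]] with A = PJP^{-1}, so e^{tA} = P e^{tJ} P^{-1}.

For a Jordan block J_k(λ), e^{tJ_k(λ)} = e^{λt} · (I + tN + t^2 N^2/2! + ... + t^{k-1} N^{k-1}/(k-1)!) where N is the nilpotent superdiagonal part.

Assembling the blocks and conjugating back gives the entries of e^{tA} as shown above.

e^{tA} = [[(1 - 2*t)*e^{-4*t}, t*e^{-4*t}], [-4*t*e^{-4*t}, (2*t + 1)*e^{-4*t}]]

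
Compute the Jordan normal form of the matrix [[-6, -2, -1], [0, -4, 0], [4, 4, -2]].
J = [[-4, 1, 0], [0, -4, 0], [0, 0, -4]]

The characteristic polynomial is det(xI - A) = (x + 4)^3, so the eigenvalues are -4 (algebraic multiplicity 3).

For λ = -4: rank(A + 4I) = 1, rank((A + 4I)^2) = 0. The eigenspace has dimension 3 - 1 = 2, so there are 2 Jordan blocks; the rank sequence gives block sizes [2, 1].

Assembling the blocks gives the Jordan form J above.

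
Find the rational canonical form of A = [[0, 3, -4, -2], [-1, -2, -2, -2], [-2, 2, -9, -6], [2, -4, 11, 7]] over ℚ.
R = [[0, 1, 0, 0], [1, -2, 0, 0], [0, 0, 0, 1], [0, 0, 1, -2]]

The invariant factors of A (the non-unit diagonal entries of the Smith normal form of xI - A over ℚ[x]) are x^2 + 2x - 1, x^2 + 2x - 1, each dividing the next. The characteristic polynomial is their product, (x^2 + 2x - 1)^2.

The rational canonical form is the block-diagonal matrix of companion matrices C(f_i):
R = [[0, 1, 0, 0], [1, -2, 0, 0], [0, 0, 0, 1], [0, 0, 1, -2]].

Note the characteristic polynomial does not split into linear factors over ℚ, so A has no Jordan form over ℚ; the rational canonical form exists over any field.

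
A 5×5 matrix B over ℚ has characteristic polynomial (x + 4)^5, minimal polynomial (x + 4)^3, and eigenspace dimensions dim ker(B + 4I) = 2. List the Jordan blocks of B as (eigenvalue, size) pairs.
Jordan blocks: (-4, 3), (-4, 2)

λ = -4: algebraic multiplicity 5 (exponent in χ_B), largest block size 3 (exponent in m_B), 2 blocks (geometric multiplicity). These force block sizes [3, 2].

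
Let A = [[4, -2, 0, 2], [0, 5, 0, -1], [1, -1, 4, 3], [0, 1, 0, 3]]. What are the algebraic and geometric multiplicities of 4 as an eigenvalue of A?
algebraic multiplicity 4, geometric multiplicity 2

The characteristic polynomial is (x - 4)^4, so the factor x - 4 appears with exponent 4: the algebraic multiplicity is 4.

rank(A - 4I) = 2, so the eigenspace has dimension 4 - 2 = 2: the geometric multiplicity is 2.

Since 2 < 4, A is not diagonalizable.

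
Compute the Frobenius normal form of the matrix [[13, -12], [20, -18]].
The invariant factors of A (the non-unit diagonal entries of the Smith normal form of xI - A over ℚ[x]) are (x + 2)(x + 3), each dividing the next. The characteristic polynomial is their product, (x + 2)(x + 3).

The rational canonical form is the block-diagonal matrix of companion matrices C(f_i):
R = [[0, -6], [1, -5]].

R = [[0, -6], [1, -5]]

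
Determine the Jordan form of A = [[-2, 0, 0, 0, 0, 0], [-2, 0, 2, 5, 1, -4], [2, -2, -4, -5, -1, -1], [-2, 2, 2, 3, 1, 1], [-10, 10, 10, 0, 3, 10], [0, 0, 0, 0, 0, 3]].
J = [[-2, 0, 0, 0, 0, 0], [0, -2, 0, 0, 0, 0], [0, 0, -2, 0, 0, 0], [0, 0, 0, 3, 1, 0], [0, 0, 0, 0, 3, 0], [0, 0, 0, 0, 0, 3]]

The characteristic polynomial is det(xI - A) = (x - 3)^3(x + 2)^3, so the eigenvalues are -2 (algebraic multiplicity 3), 3 (algebraic multiplicity 3).

For λ = -2: rank(A + 2I) = 3. The eigenspace has dimension 6 - 3 = 3, so there are 3 Jordan blocks; the rank sequence gives block sizes [1, 1, 1].

For λ = 3: rank(A - 3I) = 4, rank((A - 3I)^2) = 3. The eigenspace has dimension 6 - 4 = 2, so there are 2 Jordan blocks; the rank sequence gives block sizes [2, 1].

Assembling the blocks gives the Jordan form J above.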